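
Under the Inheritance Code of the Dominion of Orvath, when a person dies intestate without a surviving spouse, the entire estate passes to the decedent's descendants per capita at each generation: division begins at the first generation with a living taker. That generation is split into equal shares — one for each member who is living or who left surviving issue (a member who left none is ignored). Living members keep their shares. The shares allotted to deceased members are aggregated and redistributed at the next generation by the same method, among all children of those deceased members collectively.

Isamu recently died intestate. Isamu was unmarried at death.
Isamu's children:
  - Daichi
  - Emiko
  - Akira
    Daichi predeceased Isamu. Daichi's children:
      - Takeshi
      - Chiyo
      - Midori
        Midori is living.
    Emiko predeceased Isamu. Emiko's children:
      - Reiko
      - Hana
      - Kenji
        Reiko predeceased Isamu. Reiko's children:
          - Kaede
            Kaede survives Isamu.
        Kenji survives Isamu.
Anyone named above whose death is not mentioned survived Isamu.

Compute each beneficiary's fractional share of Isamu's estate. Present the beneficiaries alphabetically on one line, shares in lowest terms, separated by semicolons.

Akira 1/3; Chiyo 1/9; Hana 1/9; Kaede 1/9; Kenji 1/9; Midori 1/9; Takeshi 1/9

There is no surviving spouse, so the entire estate passes to Isamu's descendants per capita at each generation.
At generation 1 (Daichi, Emiko, Akira) there are 3 shares of (1)/3 = 1/3 each.
Living: Akira — each takes 1/3.
Deceased: Daichi and Emiko. Their combined 2/3 is pooled and carried to generation 2.
At generation 2 (Takeshi, Chiyo, Midori, Reiko, Hana, Kenji) there are 6 shares of (2/3)/6 = 1/9 each.
Living: Takeshi, Chiyo, Midori, Hana, and Kenji — each takes 1/9.
Deceased: Reiko. That 1/9 share is carried to generation 3.
At generation 3 (Kaede) there are 1 shares of (1/9)/1 = 1/9 each.
Living: Kaede — each takes 1/9.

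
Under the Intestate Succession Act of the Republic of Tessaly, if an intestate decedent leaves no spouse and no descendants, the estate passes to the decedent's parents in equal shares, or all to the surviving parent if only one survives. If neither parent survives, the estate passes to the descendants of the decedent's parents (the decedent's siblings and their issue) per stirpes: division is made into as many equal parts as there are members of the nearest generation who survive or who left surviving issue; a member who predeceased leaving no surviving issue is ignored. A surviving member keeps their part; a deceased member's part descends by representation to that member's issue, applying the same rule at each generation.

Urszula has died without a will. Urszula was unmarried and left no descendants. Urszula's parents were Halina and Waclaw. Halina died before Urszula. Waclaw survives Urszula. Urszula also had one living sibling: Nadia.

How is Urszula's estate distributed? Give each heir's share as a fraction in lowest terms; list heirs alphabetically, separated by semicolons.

Waclaw 1

Only one parent, Waclaw, survives, so Waclaw takes the entire estate. The siblings take nothing because a surviving parent has priority.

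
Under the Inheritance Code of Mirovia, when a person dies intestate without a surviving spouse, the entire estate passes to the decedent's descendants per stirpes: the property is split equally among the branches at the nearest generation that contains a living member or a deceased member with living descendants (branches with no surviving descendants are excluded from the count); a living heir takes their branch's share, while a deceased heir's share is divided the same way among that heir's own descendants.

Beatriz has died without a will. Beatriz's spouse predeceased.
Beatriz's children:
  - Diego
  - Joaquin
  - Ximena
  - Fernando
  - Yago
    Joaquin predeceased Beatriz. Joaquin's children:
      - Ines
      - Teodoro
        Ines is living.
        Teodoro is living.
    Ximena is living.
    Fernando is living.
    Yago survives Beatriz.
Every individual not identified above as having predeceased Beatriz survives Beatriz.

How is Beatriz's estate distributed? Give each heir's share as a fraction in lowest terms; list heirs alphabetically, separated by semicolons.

Diego 1/5; Fernando 1/5; Ines 1/10; Teodoro 1/10; Ximena 1/5; Yago 1/5

There is no surviving spouse, so the entire estate passes to Beatriz's descendants per stirpes.
The estate is divided into 5 equal shares of 1/5 among Diego, Joaquin, Ximena, Fernando, Yago.
Diego is living and takes 1/5.
Joaquin predeceased; the 1/5 allotted to Joaquin's branch passes to Joaquin's issue by representation.
The 1/5 is divided into 2 equal shares of 1/10 among Ines, Teodoro.
Ines is living and takes 1/10.
Teodoro is living and takes 1/10.
Ximena is living and takes 1/5.
Fernando is living and takes 1/5.
Yago is living and takes 1/5.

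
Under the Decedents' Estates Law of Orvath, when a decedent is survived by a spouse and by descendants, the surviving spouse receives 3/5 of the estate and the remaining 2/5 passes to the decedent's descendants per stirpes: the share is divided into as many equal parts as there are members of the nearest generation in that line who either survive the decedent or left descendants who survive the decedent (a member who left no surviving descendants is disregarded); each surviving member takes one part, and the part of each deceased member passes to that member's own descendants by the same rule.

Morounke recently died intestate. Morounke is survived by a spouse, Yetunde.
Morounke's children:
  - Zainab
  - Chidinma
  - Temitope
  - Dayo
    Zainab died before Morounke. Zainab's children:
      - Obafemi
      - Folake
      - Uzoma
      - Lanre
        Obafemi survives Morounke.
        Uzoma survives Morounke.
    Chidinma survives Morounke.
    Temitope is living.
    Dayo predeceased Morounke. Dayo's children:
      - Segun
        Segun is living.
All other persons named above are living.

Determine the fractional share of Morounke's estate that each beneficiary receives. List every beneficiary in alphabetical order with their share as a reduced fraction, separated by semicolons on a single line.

Yetunde, as surviving spouse, takes 3/5.
The remaining 2/5 passes to Morounke's descendants per stirpes.
The 2/5 is divided into 4 equal shares of 1/10 among Zainab, Chidinma, Temitope, Dayo.
Zainab predeceased; the 1/10 allotted to Zainab's branch passes to Zainab's issue by representation.
The 1/10 is divided into 4 equal shares of 1/40 among Obafemi, Folake, Uzoma, Lanre.
Obafemi is living and takes 1/40.
Folake is living and takes 1/40.
Uzoma is living and takes 1/40.
Lanre is living and takes 1/40.
Chidinma is living and takes 1/10.
Temitope is living and takes 1/10.
Dayo predeceased; the 1/10 allotted to Dayo's branch passes to Dayo's issue by representation.
Segun is the sole taker at this level and receives the full 1/10.

Chidinma 1/10; Folake 1/40; Lanre 1/40; Obafemi 1/40; Segun 1/10; Temitope 1/10; Uzoma 1/40; Yetunde 3/5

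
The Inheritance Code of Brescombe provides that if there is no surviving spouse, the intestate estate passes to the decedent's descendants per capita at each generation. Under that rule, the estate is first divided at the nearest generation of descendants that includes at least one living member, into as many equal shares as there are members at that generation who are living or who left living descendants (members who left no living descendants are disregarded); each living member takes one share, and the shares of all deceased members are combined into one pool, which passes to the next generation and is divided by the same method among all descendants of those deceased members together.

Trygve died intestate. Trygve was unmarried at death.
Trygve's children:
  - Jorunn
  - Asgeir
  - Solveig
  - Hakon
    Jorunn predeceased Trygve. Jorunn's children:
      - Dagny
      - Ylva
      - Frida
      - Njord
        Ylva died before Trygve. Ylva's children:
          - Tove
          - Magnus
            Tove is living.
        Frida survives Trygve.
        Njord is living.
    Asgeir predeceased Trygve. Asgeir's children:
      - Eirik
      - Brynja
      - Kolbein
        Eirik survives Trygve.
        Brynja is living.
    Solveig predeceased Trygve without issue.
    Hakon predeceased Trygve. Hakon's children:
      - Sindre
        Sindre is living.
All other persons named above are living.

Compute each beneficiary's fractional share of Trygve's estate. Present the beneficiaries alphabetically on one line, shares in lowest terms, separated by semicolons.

There is no surviving spouse, so the entire estate passes to Trygve's descendants per capita at each generation.
No one at generation 1 (Jorunn, Asgeir, Hakon) is living; moving to the next generation.
At generation 2 (Dagny, Ylva, Frida, Njord, Eirik, Brynja, Kolbein, Sindre) there are 8 shares of (1)/8 = 1/8 each.
Living: Dagny, Frida, Njord, Eirik, Brynja, Kolbein, and Sindre — each takes 1/8.
Deceased: Ylva. That 1/8 share is carried to generation 3.
At generation 3 (Tove, Magnus) there are 2 shares of (1/8)/2 = 1/16 each.
Living: Tove and Magnus — each takes 1/16.

Brynja 1/8; Dagny 1/8; Eirik 1/8; Frida 1/8; Kolbein 1/8; Magnus 1/16; Njord 1/8; Sindre 1/8; Tove 1/16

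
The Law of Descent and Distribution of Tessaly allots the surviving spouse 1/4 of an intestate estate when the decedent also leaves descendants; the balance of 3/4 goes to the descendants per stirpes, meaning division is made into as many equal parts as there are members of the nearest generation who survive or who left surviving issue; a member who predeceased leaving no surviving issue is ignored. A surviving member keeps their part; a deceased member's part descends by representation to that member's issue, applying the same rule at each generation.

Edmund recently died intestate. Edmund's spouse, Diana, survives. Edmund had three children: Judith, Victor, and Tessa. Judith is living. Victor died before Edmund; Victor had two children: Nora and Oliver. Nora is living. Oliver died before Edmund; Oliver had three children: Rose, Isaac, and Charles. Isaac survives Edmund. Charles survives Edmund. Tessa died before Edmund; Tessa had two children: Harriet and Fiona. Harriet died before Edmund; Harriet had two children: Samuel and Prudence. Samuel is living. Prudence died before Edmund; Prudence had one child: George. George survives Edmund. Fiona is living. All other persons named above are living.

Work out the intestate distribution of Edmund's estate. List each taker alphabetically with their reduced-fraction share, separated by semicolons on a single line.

Diana, as surviving spouse, takes 1/4.
The remaining 3/4 passes to Edmund's descendants per stirpes.
The 3/4 is divided into 3 equal shares of 1/4 among Judith, Victor, Tessa.
Judith is living and takes 1/4.
Victor predeceased; the 1/4 allotted to Victor's branch passes to Victor's issue by representation.
The 1/4 is divided into 2 equal shares of 1/8 among Nora, Oliver.
Nora is living and takes 1/8.
Oliver predeceased; the 1/8 allotted to Oliver's branch passes to Oliver's issue by representation.
The 1/8 is divided into 3 equal shares of 1/24 among Rose, Isaac, Charles.
Rose is living and takes 1/24.
Isaac is living and takes 1/24.
Charles is living and takes 1/24.
Tessa predeceased; the 1/4 allotted to Tessa's branch passes to Tessa's issue by representation.
The 1/4 is divided into 2 equal shares of 1/8 among Harriet, Fiona.
Harriet predeceased; the 1/8 allotted to Harriet's branch passes to Harriet's issue by representation.
The 1/8 is divided into 2 equal shares of 1/16 among Samuel, Prudence.
Samuel is living and takes 1/16.
Prudence predeceased; the 1/16 allotted to Prudence's branch passes to Prudence's issue by representation.
George is the sole taker at this level and receives the full 1/16.
Fiona is living and takes 1/8.

Charles 1/24; Diana 1/4; Fiona 1/8; George 1/16; Isaac 1/24; Judith 1/4; Nora 1/8; Rose 1/24; Samuel 1/16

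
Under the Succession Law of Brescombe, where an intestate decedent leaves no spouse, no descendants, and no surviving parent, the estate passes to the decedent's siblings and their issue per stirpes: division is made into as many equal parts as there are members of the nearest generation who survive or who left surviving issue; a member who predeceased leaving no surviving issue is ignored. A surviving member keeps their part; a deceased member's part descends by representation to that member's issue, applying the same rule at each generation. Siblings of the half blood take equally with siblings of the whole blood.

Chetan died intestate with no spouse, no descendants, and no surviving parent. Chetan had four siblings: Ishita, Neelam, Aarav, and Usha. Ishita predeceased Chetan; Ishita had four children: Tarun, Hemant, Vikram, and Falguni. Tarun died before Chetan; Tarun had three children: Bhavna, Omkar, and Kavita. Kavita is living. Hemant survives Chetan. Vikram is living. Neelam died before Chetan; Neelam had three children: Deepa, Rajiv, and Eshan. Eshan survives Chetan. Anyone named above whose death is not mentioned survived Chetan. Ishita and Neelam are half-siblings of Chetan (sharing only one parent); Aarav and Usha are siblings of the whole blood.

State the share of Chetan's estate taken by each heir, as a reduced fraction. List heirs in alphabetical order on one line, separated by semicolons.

Aarav 1/4; Bhavna 1/48; Deepa 1/12; Eshan 1/12; Falguni 1/16; Hemant 1/16; Kavita 1/48; Omkar 1/48; Rajiv 1/12; Usha 1/4; Vikram 1/16

No spouse, descendants, or parent survives, so the estate passes to Chetan's siblings per stirpes.
Half-blood and whole-blood siblings take equally under the stated rule.
The estate is divided into 4 equal shares of 1/4 among Ishita, Neelam, Aarav, Usha.
Ishita predeceased; the 1/4 allotted to Ishita's branch passes to Ishita's issue by representation.
The 1/4 is divided into 4 equal shares of 1/16 among Tarun, Hemant, Vikram, Falguni.
Tarun predeceased; the 1/16 allotted to Tarun's branch passes to Tarun's issue by representation.
The 1/16 is divided into 3 equal shares of 1/48 among Bhavna, Omkar, Kavita.
Bhavna is living and takes 1/48.
Omkar is living and takes 1/48.
Kavita is living and takes 1/48.
Hemant is living and takes 1/16.
Vikram is living and takes 1/16.
Falguni is living and takes 1/16.
Neelam predeceased; the 1/4 allotted to Neelam's branch passes to Neelam's issue by representation.
The 1/4 is divided into 3 equal shares of 1/12 among Deepa, Rajiv, Eshan.
Deepa is living and takes 1/12.
Rajiv is living and takes 1/12.
Eshan is living and takes 1/12.
Aarav is living and takes 1/4.
Usha is living and takes 1/4.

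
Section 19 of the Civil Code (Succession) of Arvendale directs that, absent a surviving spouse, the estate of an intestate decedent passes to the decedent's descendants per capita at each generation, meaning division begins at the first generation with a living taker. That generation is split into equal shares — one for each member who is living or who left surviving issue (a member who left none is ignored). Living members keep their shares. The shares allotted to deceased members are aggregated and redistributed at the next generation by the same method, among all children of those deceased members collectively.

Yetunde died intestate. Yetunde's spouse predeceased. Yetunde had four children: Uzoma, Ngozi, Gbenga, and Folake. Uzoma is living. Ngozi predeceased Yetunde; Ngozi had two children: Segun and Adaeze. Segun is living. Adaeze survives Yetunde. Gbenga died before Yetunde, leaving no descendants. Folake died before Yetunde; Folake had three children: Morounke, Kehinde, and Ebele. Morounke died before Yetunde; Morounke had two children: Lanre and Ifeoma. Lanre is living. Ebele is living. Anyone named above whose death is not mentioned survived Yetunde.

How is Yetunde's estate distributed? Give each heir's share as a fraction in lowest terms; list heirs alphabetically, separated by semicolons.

There is no surviving spouse, so the entire estate passes to Yetunde's descendants per capita at each generation.
At generation 1 (Uzoma, Ngozi, Folake) there are 3 shares of (1)/3 = 1/3 each.
Living: Uzoma — each takes 1/3.
Deceased: Ngozi and Folake. Their combined 2/3 is pooled and carried to generation 2.
At generation 2 (Segun, Adaeze, Morounke, Kehinde, Ebele) there are 5 shares of (2/3)/5 = 2/15 each.
Living: Segun, Adaeze, Kehinde, and Ebele — each takes 2/15.
Deceased: Morounke. That 2/15 share is carried to generation 3.
At generation 3 (Lanre, Ifeoma) there are 2 shares of (2/15)/2 = 1/15 each.
Living: Lanre and Ifeoma — each takes 1/15.

Adaeze 2/15; Ebele 2/15; Ifeoma 1/15; Kehinde 2/15; Lanre 1/15; Segun 2/15; Uzoma 1/3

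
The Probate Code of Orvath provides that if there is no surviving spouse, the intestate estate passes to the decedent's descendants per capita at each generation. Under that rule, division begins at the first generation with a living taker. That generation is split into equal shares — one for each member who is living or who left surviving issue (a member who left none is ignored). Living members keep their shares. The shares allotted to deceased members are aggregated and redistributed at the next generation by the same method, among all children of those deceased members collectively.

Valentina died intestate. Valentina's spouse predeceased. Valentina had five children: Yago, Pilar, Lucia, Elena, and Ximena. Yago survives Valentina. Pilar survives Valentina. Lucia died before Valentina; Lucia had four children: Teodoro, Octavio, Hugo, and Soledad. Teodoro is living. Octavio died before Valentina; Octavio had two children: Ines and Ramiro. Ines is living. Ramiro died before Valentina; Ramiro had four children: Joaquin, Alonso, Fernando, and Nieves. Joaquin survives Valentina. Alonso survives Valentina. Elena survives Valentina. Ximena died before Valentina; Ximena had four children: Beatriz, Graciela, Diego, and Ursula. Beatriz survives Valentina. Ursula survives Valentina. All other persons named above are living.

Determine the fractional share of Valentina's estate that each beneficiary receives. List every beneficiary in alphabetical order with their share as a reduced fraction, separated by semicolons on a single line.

There is no surviving spouse, so the entire estate passes to Valentina's descendants per capita at each generation.
At generation 1 (Yago, Pilar, Lucia, Elena, Ximena) there are 5 shares of (1)/5 = 1/5 each.
Living: Yago, Pilar, and Elena — each takes 1/5.
Deceased: Lucia and Ximena. Their combined 2/5 is pooled and carried to generation 2.
At generation 2 (Teodoro, Octavio, Hugo, Soledad, Beatriz, Graciela, Diego, Ursula) there are 8 shares of (2/5)/8 = 1/20 each.
Living: Teodoro, Hugo, Soledad, Beatriz, Graciela, Diego, and Ursula — each takes 1/20.
Deceased: Octavio. That 1/20 share is carried to generation 3.
At generation 3 (Ines, Ramiro) there are 2 shares of (1/20)/2 = 1/40 each.
Living: Ines — each takes 1/40.
Deceased: Ramiro. That 1/40 share is carried to generation 4.
At generation 4 (Joaquin, Alonso, Fernando, Nieves) there are 4 shares of (1/40)/4 = 1/160 each.
Living: Joaquin, Alonso, Fernando, and Nieves — each takes 1/160.

Alonso 1/160; Beatriz 1/20; Diego 1/20; Elena 1/5; Fernando 1/160; Graciela 1/20; Hugo 1/20; Ines 1/40; Joaquin 1/160; Nieves 1/160; Pilar 1/5; Soledad 1/20; Teodoro 1/20; Ursula 1/20; Yago 1/5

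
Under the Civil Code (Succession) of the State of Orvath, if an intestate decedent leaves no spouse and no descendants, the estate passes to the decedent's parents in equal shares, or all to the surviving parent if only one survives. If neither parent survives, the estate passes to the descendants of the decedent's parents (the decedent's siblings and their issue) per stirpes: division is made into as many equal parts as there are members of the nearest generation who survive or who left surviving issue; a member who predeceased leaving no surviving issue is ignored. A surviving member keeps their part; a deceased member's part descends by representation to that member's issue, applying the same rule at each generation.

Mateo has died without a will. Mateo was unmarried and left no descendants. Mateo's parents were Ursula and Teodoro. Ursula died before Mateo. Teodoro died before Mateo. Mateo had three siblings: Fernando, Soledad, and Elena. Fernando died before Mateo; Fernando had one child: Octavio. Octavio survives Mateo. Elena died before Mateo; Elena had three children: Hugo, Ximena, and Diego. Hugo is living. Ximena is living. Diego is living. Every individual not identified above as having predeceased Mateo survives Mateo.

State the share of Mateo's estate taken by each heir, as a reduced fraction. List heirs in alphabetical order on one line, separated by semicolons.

Diego 1/9; Hugo 1/9; Octavio 1/3; Soledad 1/3; Ximena 1/9

Neither parent survives and there are no descendants, so the estate passes to Mateo's siblings and their issue per stirpes.
The estate is divided into 3 equal shares of 1/3 among Fernando, Soledad, Elena.
Fernando predeceased; the 1/3 allotted to Fernando's branch passes to Fernando's issue by representation.
Octavio is the sole taker at this level and receives the full 1/3.
Soledad is living and takes 1/3.
Elena predeceased; the 1/3 allotted to Elena's branch passes to Elena's issue by representation.
The 1/3 is divided into 3 equal shares of 1/9 among Hugo, Ximena, Diego.
Hugo is living and takes 1/9.
Ximena is living and takes 1/9.
Diego is living and takes 1/9.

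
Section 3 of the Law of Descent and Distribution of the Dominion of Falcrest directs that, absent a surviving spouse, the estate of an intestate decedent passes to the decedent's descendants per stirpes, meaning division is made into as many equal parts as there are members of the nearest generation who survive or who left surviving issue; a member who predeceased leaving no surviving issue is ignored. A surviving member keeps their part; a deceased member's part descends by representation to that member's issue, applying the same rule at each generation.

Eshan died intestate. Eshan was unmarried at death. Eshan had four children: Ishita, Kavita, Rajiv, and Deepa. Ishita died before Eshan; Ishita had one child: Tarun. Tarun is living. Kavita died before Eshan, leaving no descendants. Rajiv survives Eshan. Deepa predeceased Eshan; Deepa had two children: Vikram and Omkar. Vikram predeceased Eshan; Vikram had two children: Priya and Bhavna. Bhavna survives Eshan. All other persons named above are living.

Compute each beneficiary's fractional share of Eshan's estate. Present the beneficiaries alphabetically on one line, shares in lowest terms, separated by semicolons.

Bhavna 1/12; Omkar 1/6; Priya 1/12; Rajiv 1/3; Tarun 1/3

There is no surviving spouse, so the entire estate passes to Eshan's descendants per stirpes.
Kavita left no surviving issue, so that branch lapses and is disregarded.
The estate is divided into 3 equal shares of 1/3 among Ishita, Rajiv, Deepa.
Ishita predeceased; the 1/3 allotted to Ishita's branch passes to Ishita's issue by representation.
Tarun is the sole taker at this level and receives the full 1/3.
Rajiv is living and takes 1/3.
Deepa predeceased; the 1/3 allotted to Deepa's branch passes to Deepa's issue by representation.
The 1/3 is divided into 2 equal shares of 1/6 among Vikram, Omkar.
Vikram predeceased; the 1/6 allotted to Vikram's branch passes to Vikram's issue by representation.
The 1/6 is divided into 2 equal shares of 1/12 among Priya, Bhavna.
Priya is living and takes 1/12.
Bhavna is living and takes 1/12.
Omkar is living and takes 1/6.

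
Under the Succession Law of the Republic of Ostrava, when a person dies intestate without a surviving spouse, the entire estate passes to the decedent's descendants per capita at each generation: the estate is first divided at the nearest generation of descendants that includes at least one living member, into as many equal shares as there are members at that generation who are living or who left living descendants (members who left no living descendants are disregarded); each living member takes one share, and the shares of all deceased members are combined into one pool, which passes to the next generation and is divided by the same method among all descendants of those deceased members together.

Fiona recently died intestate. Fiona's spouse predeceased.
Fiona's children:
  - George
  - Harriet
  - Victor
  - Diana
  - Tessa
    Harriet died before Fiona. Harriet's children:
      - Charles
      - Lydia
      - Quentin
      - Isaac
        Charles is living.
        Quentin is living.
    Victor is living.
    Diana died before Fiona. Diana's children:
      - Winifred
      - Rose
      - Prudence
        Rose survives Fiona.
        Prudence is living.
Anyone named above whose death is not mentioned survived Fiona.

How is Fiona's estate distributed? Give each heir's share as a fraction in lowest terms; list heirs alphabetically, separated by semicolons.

There is no surviving spouse, so the entire estate passes to Fiona's descendants per capita at each generation.
At generation 1 (George, Harriet, Victor, Diana, Tessa) there are 5 shares of (1)/5 = 1/5 each.
Living: George, Victor, and Tessa — each takes 1/5.
Deceased: Harriet and Diana. Their combined 2/5 is pooled and carried to generation 2.
At generation 2 (Charles, Lydia, Quentin, Isaac, Winifred, Rose, Prudence) there are 7 shares of (2/5)/7 = 2/35 each.
Living: Charles, Lydia, Quentin, Isaac, Winifred, Rose, and Prudence — each takes 2/35.

Charles 2/35; George 1/5; Isaac 2/35; Lydia 2/35; Prudence 2/35; Quentin 2/35; Rose 2/35; Tessa 1/5; Victor 1/5; Winifred 2/35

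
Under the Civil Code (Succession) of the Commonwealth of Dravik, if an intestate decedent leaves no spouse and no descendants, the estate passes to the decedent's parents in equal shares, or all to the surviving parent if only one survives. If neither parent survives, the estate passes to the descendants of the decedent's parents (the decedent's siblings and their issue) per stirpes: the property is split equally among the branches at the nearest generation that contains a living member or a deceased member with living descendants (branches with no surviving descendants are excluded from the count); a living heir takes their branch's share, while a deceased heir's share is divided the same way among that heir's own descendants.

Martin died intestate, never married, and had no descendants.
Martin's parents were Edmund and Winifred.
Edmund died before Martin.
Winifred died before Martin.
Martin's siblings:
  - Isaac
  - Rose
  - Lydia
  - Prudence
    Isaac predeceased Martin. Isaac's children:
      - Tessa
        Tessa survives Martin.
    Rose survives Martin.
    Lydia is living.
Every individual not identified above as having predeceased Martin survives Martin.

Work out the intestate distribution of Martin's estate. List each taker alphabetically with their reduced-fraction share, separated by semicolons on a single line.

Neither parent survives and there are no descendants, so the estate passes to Martin's siblings and their issue per stirpes.
The estate is divided into 4 equal shares of 1/4 among Isaac, Rose, Lydia, Prudence.
Isaac predeceased; the 1/4 allotted to Isaac's branch passes to Isaac's issue by representation.
Tessa is the sole taker at this level and receives the full 1/4.
Rose is living and takes 1/4.
Lydia is living and takes 1/4.
Prudence is living and takes 1/4.

Lydia 1/4; Prudence 1/4; Rose 1/4; Tessa 1/4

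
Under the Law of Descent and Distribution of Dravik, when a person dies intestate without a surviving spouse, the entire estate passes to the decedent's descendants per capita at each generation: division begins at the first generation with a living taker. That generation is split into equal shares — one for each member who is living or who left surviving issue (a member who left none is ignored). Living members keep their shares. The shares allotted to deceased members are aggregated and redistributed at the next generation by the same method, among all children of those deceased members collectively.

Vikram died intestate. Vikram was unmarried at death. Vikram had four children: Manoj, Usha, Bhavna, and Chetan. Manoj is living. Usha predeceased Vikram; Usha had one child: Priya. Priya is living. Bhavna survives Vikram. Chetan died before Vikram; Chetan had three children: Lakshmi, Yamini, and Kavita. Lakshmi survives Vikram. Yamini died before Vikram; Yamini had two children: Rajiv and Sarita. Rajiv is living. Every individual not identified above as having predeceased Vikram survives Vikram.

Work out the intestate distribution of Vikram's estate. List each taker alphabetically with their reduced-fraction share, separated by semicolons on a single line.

Bhavna 1/4; Kavita 1/8; Lakshmi 1/8; Manoj 1/4; Priya 1/8; Rajiv 1/16; Sarita 1/16

There is no surviving spouse, so the entire estate passes to Vikram's descendants per capita at each generation.
At generation 1 (Manoj, Usha, Bhavna, Chetan) there are 4 shares of (1)/4 = 1/4 each.
Living: Manoj and Bhavna — each takes 1/4.
Deceased: Usha and Chetan. Their combined 1/2 is pooled and carried to generation 2.
At generation 2 (Priya, Lakshmi, Yamini, Kavita) there are 4 shares of (1/2)/4 = 1/8 each.
Living: Priya, Lakshmi, and Kavita — each takes 1/8.
Deceased: Yamini. That 1/8 share is carried to generation 3.
At generation 3 (Rajiv, Sarita) there are 2 shares of (1/8)/2 = 1/16 each.
Living: Rajiv and Sarita — each takes 1/16.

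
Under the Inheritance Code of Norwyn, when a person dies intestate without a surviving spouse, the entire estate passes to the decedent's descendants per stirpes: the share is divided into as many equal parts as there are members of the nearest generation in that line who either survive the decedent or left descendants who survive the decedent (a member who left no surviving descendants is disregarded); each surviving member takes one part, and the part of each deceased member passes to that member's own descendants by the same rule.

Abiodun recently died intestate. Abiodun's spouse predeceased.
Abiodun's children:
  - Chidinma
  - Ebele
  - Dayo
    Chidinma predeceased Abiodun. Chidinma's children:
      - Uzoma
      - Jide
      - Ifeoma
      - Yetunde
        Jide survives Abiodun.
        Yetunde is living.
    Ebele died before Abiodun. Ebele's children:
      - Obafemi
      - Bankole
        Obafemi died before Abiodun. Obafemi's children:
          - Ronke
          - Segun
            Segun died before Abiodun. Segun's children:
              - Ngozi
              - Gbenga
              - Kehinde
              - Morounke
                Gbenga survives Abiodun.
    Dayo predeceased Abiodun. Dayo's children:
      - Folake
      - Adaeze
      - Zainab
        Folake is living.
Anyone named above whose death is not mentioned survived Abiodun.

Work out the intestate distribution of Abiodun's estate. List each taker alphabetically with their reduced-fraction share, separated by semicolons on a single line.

Adaeze 1/9; Bankole 1/6; Folake 1/9; Gbenga 1/48; Ifeoma 1/12; Jide 1/12; Kehinde 1/48; Morounke 1/48; Ngozi 1/48; Ronke 1/12; Uzoma 1/12; Yetunde 1/12; Zainab 1/9

There is no surviving spouse, so the entire estate passes to Abiodun's descendants per stirpes.
The estate is divided into 3 equal shares of 1/3 among Chidinma, Ebele, Dayo.
Chidinma predeceased; the 1/3 allotted to Chidinma's branch passes to Chidinma's issue by representation.
The 1/3 is divided into 4 equal shares of 1/12 among Uzoma, Jide, Ifeoma, Yetunde.
Uzoma is living and takes 1/12.
Jide is living and takes 1/12.
Ifeoma is living and takes 1/12.
Yetunde is living and takes 1/12.
Ebele predeceased; the 1/3 allotted to Ebele's branch passes to Ebele's issue by representation.
The 1/3 is divided into 2 equal shares of 1/6 among Obafemi, Bankole.
Obafemi predeceased; the 1/6 allotted to Obafemi's branch passes to Obafemi's issue by representation.
The 1/6 is divided into 2 equal shares of 1/12 among Ronke, Segun.
Ronke is living and takes 1/12.
Segun predeceased; the 1/12 allotted to Segun's branch passes to Segun's issue by representation.
The 1/12 is divided into 4 equal shares of 1/48 among Ngozi, Gbenga, Kehinde, Morounke.
Ngozi is living and takes 1/48.
Gbenga is living and takes 1/48.
Kehinde is living and takes 1/48.
Morounke is living and takes 1/48.
Bankole is living and takes 1/6.
Dayo predeceased; the 1/3 allotted to Dayo's branch passes to Dayo's issue by representation.
The 1/3 is divided into 3 equal shares of 1/9 among Folake, Adaeze, Zainab.
Folake is living and takes 1/9.
Adaeze is living and takes 1/9.
Zainab is living and takes 1/9.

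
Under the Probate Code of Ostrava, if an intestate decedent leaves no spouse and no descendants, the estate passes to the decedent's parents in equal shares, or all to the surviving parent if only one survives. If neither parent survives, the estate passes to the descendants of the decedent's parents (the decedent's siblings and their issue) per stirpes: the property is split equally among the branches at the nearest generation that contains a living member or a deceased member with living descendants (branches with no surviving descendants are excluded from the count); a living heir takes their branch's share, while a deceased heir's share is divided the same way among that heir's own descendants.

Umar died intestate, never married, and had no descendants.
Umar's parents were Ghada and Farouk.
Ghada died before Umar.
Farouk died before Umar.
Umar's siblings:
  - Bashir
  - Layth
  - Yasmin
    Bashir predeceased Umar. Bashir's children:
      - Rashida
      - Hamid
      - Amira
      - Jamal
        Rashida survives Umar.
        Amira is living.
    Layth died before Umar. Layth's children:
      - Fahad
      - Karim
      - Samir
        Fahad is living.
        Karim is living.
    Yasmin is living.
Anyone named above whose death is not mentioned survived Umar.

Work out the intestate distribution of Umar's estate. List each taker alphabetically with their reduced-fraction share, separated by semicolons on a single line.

Amira 1/12; Fahad 1/9; Hamid 1/12; Jamal 1/12; Karim 1/9; Rashida 1/12; Samir 1/9; Yasmin 1/3

Neither parent survives and there are no descendants, so the estate passes to Umar's siblings and their issue per stirpes.
The estate is divided into 3 equal shares of 1/3 among Bashir, Layth, Yasmin.
Bashir predeceased; the 1/3 allotted to Bashir's branch passes to Bashir's issue by representation.
The 1/3 is divided into 4 equal shares of 1/12 among Rashida, Hamid, Amira, Jamal.
Rashida is living and takes 1/12.
Hamid is living and takes 1/12.
Amira is living and takes 1/12.
Jamal is living and takes 1/12.
Layth predeceased; the 1/3 allotted to Layth's branch passes to Layth's issue by representation.
The 1/3 is divided into 3 equal shares of 1/9 among Fahad, Karim, Samir.
Fahad is living and takes 1/9.
Karim is living and takes 1/9.
Samir is living and takes 1/9.
Yasmin is living and takes 1/3.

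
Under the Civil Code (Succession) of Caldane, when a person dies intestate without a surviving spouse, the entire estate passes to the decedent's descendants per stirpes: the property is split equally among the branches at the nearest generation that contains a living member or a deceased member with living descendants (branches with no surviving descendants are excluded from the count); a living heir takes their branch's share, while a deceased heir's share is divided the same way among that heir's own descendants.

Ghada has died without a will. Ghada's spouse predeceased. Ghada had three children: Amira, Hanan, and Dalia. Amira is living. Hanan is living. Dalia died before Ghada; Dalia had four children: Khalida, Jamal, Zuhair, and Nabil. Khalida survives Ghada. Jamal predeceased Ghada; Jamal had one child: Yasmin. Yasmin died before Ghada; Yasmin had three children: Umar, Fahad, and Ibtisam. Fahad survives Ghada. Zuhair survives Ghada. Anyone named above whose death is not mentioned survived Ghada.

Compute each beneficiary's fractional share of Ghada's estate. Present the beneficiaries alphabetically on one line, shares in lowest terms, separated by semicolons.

There is no surviving spouse, so the entire estate passes to Ghada's descendants per stirpes.
The estate is divided into 3 equal shares of 1/3 among Amira, Hanan, Dalia.
Amira is living and takes 1/3.
Hanan is living and takes 1/3.
Dalia predeceased; the 1/3 allotted to Dalia's branch passes to Dalia's issue by representation.
The 1/3 is divided into 4 equal shares of 1/12 among Khalida, Jamal, Zuhair, Nabil.
Khalida is living and takes 1/12.
Jamal predeceased; the 1/12 allotted to Jamal's branch passes to Jamal's issue by representation.
Yasmin's line is the sole branch at this level, so the full 1/12 passes to Yasmin's issue by representation.
The 1/12 is divided into 3 equal shares of 1/36 among Umar, Fahad, Ibtisam.
Umar is living and takes 1/36.
Fahad is living and takes 1/36.
Ibtisam is living and takes 1/36.
Zuhair is living and takes 1/12.
Nabil is living and takes 1/12.

Amira 1/3; Fahad 1/36; Hanan 1/3; Ibtisam 1/36; Khalida 1/12; Nabil 1/12; Umar 1/36; Zuhair 1/12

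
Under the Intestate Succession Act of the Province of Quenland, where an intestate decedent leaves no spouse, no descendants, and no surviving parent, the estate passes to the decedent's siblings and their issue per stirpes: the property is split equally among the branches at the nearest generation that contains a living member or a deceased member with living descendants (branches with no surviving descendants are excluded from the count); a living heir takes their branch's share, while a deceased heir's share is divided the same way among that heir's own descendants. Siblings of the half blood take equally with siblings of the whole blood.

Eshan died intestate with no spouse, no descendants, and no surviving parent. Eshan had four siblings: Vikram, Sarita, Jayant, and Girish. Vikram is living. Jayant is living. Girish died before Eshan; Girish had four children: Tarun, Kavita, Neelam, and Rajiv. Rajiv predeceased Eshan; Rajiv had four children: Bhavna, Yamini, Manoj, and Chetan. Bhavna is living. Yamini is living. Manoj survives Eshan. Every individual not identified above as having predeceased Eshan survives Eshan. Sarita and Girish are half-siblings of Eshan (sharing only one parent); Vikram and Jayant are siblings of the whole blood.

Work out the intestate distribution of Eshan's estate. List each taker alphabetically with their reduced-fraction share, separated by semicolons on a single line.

Bhavna 1/64; Chetan 1/64; Jayant 1/4; Kavita 1/16; Manoj 1/64; Neelam 1/16; Sarita 1/4; Tarun 1/16; Vikram 1/4; Yamini 1/64

No spouse, descendants, or parent survives, so the estate passes to Eshan's siblings per stirpes.
Half-blood and whole-blood siblings take equally under the stated rule.
The estate is divided into 4 equal shares of 1/4 among Vikram, Sarita, Jayant, Girish.
Vikram is living and takes 1/4.
Sarita is living and takes 1/4.
Jayant is living and takes 1/4.
Girish predeceased; the 1/4 allotted to Girish's branch passes to Girish's issue by representation.
The 1/4 is divided into 4 equal shares of 1/16 among Tarun, Kavita, Neelam, Rajiv.
Tarun is living and takes 1/16.
Kavita is living and takes 1/16.
Neelam is living and takes 1/16.
Rajiv predeceased; the 1/16 allotted to Rajiv's branch passes to Rajiv's issue by representation.
The 1/16 is divided into 4 equal shares of 1/64 among Bhavna, Yamini, Manoj, Chetan.
Bhavna is living and takes 1/64.
Yamini is living and takes 1/64.
Manoj is living and takes 1/64.
Chetan is living and takes 1/64.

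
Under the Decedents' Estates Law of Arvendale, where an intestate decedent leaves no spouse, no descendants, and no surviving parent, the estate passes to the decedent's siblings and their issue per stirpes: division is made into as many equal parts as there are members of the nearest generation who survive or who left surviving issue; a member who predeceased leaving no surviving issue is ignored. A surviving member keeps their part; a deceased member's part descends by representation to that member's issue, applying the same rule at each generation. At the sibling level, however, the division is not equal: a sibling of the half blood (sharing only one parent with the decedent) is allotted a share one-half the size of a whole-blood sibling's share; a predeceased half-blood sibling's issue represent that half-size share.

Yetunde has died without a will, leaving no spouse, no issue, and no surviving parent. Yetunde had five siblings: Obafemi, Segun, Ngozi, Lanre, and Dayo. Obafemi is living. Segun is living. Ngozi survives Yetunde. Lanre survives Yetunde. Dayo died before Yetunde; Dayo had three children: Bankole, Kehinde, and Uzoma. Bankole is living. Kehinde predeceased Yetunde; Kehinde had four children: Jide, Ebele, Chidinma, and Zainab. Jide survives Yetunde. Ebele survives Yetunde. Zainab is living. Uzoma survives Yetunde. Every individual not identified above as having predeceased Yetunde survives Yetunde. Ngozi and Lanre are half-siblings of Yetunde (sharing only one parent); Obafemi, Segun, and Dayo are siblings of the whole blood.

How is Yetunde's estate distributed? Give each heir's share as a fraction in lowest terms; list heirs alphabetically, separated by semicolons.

No spouse, descendants, or parent survives, so the estate passes to Yetunde's siblings per stirpes.
Half-blood siblings count for one-half the weight of whole-blood siblings at the initial division.
Dividing 1 in proportion to weights (total weight 4): Obafemi (weight 1) → 1/4; Segun (weight 1) → 1/4; Ngozi (weight 1/2) → 1/8; Lanre (weight 1/2) → 1/8; Dayo (weight 1) → 1/4.
Obafemi is living and takes 1/4.
Segun is living and takes 1/4.
Ngozi is living and takes 1/8.
Lanre is living and takes 1/8.
Dayo predeceased; the 1/4 allotted to Dayo's branch passes to Dayo's issue by representation.
The 1/4 is divided into 3 equal shares of 1/12 among Bankole, Kehinde, Uzoma.
Bankole is living and takes 1/12.
Kehinde predeceased; the 1/12 allotted to Kehinde's branch passes to Kehinde's issue by representation.
The 1/12 is divided into 4 equal shares of 1/48 among Jide, Ebele, Chidinma, Zainab.
Jide is living and takes 1/48.
Ebele is living and takes 1/48.
Chidinma is living and takes 1/48.
Zainab is living and takes 1/48.
Uzoma is living and takes 1/12.

Bankole 1/12; Chidinma 1/48; Ebele 1/48; Jide 1/48; Lanre 1/8; Ngozi 1/8; Obafemi 1/4; Segun 1/4; Uzoma 1/12; Zainab 1/48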